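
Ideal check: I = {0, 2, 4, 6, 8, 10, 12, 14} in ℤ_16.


Check ideal conditions for I = {0, 2, 4, 6, 8, 10, 12, 14} in ℤ_16:
(1) I is an additive subgroup? Yes
(2) For r ∈ ℤ_16 and a ∈ I: r·a ∈ I? Yes

Yes, I is an ideal of ℤ_16


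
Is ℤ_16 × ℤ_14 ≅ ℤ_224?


Comparing ℤ_16 × ℤ_14 and ℤ_224:
gcd(16,14) = 2 ≠ 1. Max element order in ℤ_16×ℤ_14 is lcm(16,14) = 112 < 224, so it has no element of order 224

No, ℤ_16 × ℤ_14 ≇ ℤ_224


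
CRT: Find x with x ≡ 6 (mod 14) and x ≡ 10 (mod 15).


m₁ = 14, m₂ = 15, gcd = 1, so CRT applies. M = m₁·m₂ = 210
Let M₁ = M/m₁ = 15, M₂ = M/m₂ = 14
Find y₁ ≡ M₁⁻¹ (mod m₁): 15⁻¹ ≡ 1 (mod 14)
Find y₂ ≡ M₂⁻¹ (mod m₂): 14⁻¹ ≡ 14 (mod 15)
x = a₁·M₁·y₁ + a₂·M₂·y₂ = 6·15·1 + 10·14·14 = 2050
Reduce mod 210: x ≡ 160
Check: 160 mod 14 = 6 ✓, 160 mod 15 = 10 ✓

x ≡ 160 (mod 210)


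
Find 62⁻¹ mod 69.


Use the extended Euclidean algorithm to write 1 = 62·s + 69·t; then s mod 69 is the inverse.
Euclidean algorithm:
  62 = 0·69 + 62
  69 = 1·62 + 7
  62 = 8·7 + 6
  7 = 1·6 + 1
  6 = 6·1 + 0
gcd(62,69) = 1
Back-substitution gives: 62·(-10) + 69·(9) = 1
So 62⁻¹ ≡ -10 ≡ 59 (mod 69)
Check: 62 × 59 = 3658 ≡ 1 (mod 69) ✓

62⁻¹ ≡ 59 (mod 69)


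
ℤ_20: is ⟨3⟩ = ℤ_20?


g generates ℤ_n iff gcd(g, n) = 1
gcd(3, 20) = 1
Since gcd = 1, 3 is a generator.

Yes, 3 generates ℤ_20


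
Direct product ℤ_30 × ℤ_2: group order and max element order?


|ℤ_30 × ℤ_2| = 30 × 2 = 60
Max element order = lcm(30,2) = 30
Cyclic? No (gcd=2)

|ℤ_30×ℤ_2| = 60, max element order = 30


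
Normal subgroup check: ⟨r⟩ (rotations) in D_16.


H = ⟨r⟩ (rotations) in D_16
The rotation subgroup ⟨r⟩ has index 2 in D_16, so it is normal

Yes, normal subgroup


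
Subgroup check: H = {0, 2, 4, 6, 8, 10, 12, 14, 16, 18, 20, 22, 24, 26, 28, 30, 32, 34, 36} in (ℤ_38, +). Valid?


Subgroup test for H = {0, 2, 4, 6, 8, 10, 12, 14, 16, 18, 20, 22, 24, 26, 28, 30, 32, 34, 36} in (ℤ_38, +):
(1) 0 ∈ H? Yes
(2) Closure: for all a,b ∈ H, (a+b) mod 38 ∈ H? Yes
(3) Inverses: for all a ∈ H, -a mod 38 ∈ H? Yes

Yes, H is a subgroup of ℤ_38


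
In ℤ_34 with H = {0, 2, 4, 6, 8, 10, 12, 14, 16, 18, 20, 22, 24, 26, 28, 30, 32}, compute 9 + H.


9 + H = {9 + h (mod 34) : h ∈ H}
9+0=9, 9+2=11, 9+4=13, 9+6=15, 9+8=17, 9+10=19, 9+12=21, 9+14=23, 9+16=25, 9+18=27, 9+20=29, 9+22=31, 9+24=33, 9+26=1, 9+28=3, 9+30=5, 9+32=7
9 + H = {1, 3, 5, 7, 9, 11, 13, 15, 17, 19, 21, 23, 25, 27, 29, 31, 33} = 1 + H

9 + H = {1, 3, 5, 7, 9, 11, 13, 15, 17, 19, 21, 23, 25, 27, 29, 31, 33}


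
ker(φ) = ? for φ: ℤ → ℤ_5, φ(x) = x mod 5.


Kernel = preimage of identity
ker(φ) = {x ∈ ℤ : x ≡ 0 (mod 5)} = 5ℤ = {0, ±5, ±10, ...}

ker(φ) = 5ℤ


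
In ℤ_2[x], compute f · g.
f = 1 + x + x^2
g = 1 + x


Expand and collect like terms; reduce coefficients mod 2:
x^0: 1·1 = 1 ≡ 1 (mod 2)
x^1: 1·1 + 1·1 = 2 ≡ 0 (mod 2)
x^2: 1·1 + 1·1 = 2 ≡ 0 (mod 2)
x^3: 1·1 = 1 ≡ 1 (mod 2)
Result: 1 + x^3

f · g = 1 + x^3


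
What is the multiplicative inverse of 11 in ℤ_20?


Use the extended Euclidean algorithm to write 1 = 11·s + 20·t; then s mod 20 is the inverse.
Euclidean algorithm:
  11 = 0·20 + 11
  20 = 1·11 + 9
  11 = 1·9 + 2
  9 = 4·2 + 1
  2 = 2·1 + 0
gcd(11,20) = 1
Back-substitution gives: 11·(-9) + 20·(5) = 1
So 11⁻¹ ≡ -9 ≡ 11 (mod 20)
Check: 11 × 11 = 121 ≡ 1 (mod 20) ✓

11⁻¹ ≡ 11 (mod 20)


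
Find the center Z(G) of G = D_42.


Z(G) = {g ∈ G | gx = xg for all x ∈ G}
For even n, Z(D_n) = {e, r^(n/2)}: the 180° rotation r^21 commutes with every reflection and rotation

Z(D_42) = {e, r^21}


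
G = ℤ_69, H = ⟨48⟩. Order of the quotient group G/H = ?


|⟨48⟩| = n / gcd(48, 69) = 69 / 3 = 23
H is normal (ℤ_69 is abelian).
|G/H| = |G| / |H| = 69 / 23 = 3

|G/H| = 3


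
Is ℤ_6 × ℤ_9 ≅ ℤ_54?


Comparing ℤ_6 × ℤ_9 and ℤ_54:
gcd(6,9) = 3 ≠ 1. Max element order in ℤ_6×ℤ_9 is lcm(6,9) = 18 < 54, so it has no element of order 54

No, ℤ_6 × ℤ_9 ≇ ℤ_54


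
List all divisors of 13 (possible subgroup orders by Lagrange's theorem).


Lagrange's theorem: |H| divides |G|
|G| = 13
Divisors of 13: 1, 13

Possible subgroup orders: {1, 13}


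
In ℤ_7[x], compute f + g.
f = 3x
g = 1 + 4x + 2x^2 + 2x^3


Add coefficients mod 7:
x^0: 0 + 1 = 1 (mod 7)
x^1: 3 + 4 = 0 (mod 7)
x^2: 0 + 2 = 2 (mod 7)
x^3: 0 + 2 = 2 (mod 7)
Result: 1 + 2x^2 + 2x^3

f + g = 1 + 2x^2 + 2x^3


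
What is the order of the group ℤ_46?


ℤ_n has n elements.

|ℤ_46| = 46


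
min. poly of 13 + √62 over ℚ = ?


Let α = 13 + √62. Then α - 13 = √62, so (α - 13)² = 62, giving α² - 26α + 107 = 0. Degree 2 and α ∉ ℚ, so this is the minimal polynomial.

Minimal polynomial: x² - 26x + 107


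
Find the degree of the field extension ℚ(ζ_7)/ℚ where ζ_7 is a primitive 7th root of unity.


[ℚ(ζ_n):ℚ] = deg Φ_n(x) = φ(n). Here φ(7) = 6

[ℚ(ζ_7)/ℚ where ζ_7 is a primitive 7th root of unity] = 6


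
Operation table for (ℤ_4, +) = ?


Elements: {0, 1, 2, 3}
Operation: addition mod 4
Entry (a, b) = (a + b) mod 4

Cayley table:
  | 0 | 1 | 2 | 3
0 | 0 | 1 | 2 | 3
1 | 1 | 2 | 3 | 0
2 | 2 | 3 | 0 | 1
3 | 3 | 0 | 1 | 2


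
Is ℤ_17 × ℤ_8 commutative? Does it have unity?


Direct product ring; commutative with unity (1,1); but (1,0)·(0,1) = (0,0) gives zero divisors, so not an integral domain
Commutative: Yes
Integral domain: No
Has unity: Yes

ℤ_17 × ℤ_8: Commutative=Yes, Unity=Yes


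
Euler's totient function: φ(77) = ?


Factor n: 77 = 7 × 11
φ(n) = n · ∏(1 - 1/p) over distinct primes p | n
φ(77) = 77 · (1 - 1/7) · (1 - 1/11) = 60

φ(77) = 60


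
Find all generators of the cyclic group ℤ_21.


g generates ℤ_n iff gcd(g,n) = 1
Prime factors of 21: 3, 7
Generators are g ∈ {1,...,20} not divisible by any of these primes.
Generators: {1, 2, 4, 5, 8, 10, 11, 13, 16, 17, 19, 20}
Number of generators = φ(21) = 12

Generators of ℤ_21 = {1, 2, 4, 5, 8, 10, 11, 13, 16, 17, 19, 20}


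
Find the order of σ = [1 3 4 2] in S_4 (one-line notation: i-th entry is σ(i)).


Cycle decomposition: (2 3 4)
Cycle lengths: 3
Order = lcm(3) = 3

ord(σ) = 3


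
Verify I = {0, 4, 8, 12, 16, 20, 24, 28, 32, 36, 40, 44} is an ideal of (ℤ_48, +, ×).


Check ideal conditions for I = {0, 4, 8, 12, 16, 20, 24, 28, 32, 36, 40, 44} in ℤ_48:
(1) I is an additive subgroup? Yes
(2) For r ∈ ℤ_48 and a ∈ I: r·a ∈ I? Yes

Yes, I is an ideal of ℤ_48


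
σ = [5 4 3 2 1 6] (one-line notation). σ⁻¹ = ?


To find σ⁻¹, swap domain and range:
σ(1) = 5 → σ⁻¹(5) = 1
σ(2) = 4 → σ⁻¹(4) = 2
σ(3) = 3 → σ⁻¹(3) = 3
σ(4) = 2 → σ⁻¹(2) = 4
σ(5) = 1 → σ⁻¹(1) = 5
σ(6) = 6 → σ⁻¹(6) = 6

σ⁻¹ = [5 4 3 2 1 6]


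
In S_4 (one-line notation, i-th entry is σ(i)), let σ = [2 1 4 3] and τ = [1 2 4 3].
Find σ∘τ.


σ∘τ: apply τ first, then σ
1 →τ 1 →σ 2
2 →τ 2 →σ 1
3 →τ 4 →σ 3
4 →τ 3 →σ 4

σ∘τ = [2 1 3 4]


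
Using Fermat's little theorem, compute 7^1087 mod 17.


Fermat's little theorem: if p is prime and gcd(a,p)=1, then a^(p-1) ≡ 1 (mod p)
p = 17 is prime, gcd(7,17) = 1
Reduce exponent: 1087 mod 16 = 15
So 7^1087 ≡ 7^15 (mod 17)
7^15 mod 17 = 5

7^1087 ≡ 5 (mod 17)


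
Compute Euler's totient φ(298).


Factor n: 298 = 2 × 149
φ(n) = n · ∏(1 - 1/p) over distinct primes p | n
φ(298) = 298 · (1 - 1/2) · (1 - 1/149) = 148

φ(298) = 148


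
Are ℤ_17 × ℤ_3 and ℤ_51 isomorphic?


Comparing ℤ_17 × ℤ_3 and ℤ_51:
gcd(17,3) = 1, so ℤ_17 × ℤ_3 ≅ ℤ_51 (CRT)

Yes, ℤ_17 × ℤ_3 ≅ ℤ_51


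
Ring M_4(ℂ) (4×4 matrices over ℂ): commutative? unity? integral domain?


Matrix multiplication is non-commutative for n ≥ 2; the identity matrix I is the unity; singular matrices give zero divisors, so not an integral domain
Commutative: No
Integral domain: No
Has unity: Yes

M_4(ℂ) (4×4 matrices over ℂ): Commutative=No, Unity=Yes


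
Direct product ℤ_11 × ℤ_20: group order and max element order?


|ℤ_11 × ℤ_20| = 11 × 20 = 220
Max element order = lcm(11,20) = 220
Cyclic? Yes (gcd=1)

|ℤ_11×ℤ_20| = 220, max element order = 220


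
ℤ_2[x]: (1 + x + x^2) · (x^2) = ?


Expand and collect like terms; reduce coefficients mod 2:
x^0: 1·0 = 0 ≡ 0 (mod 2)
x^1: 1·0 + 1·0 = 0 ≡ 0 (mod 2)
x^2: 1·1 + 1·0 + 1·0 = 1 ≡ 1 (mod 2)
x^3: 1·1 + 1·0 = 1 ≡ 1 (mod 2)
x^4: 1·1 = 1 ≡ 1 (mod 2)
Result: x^2 + x^3 + x^4

f · g = x^2 + x^3 + x^4


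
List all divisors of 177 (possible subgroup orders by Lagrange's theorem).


Lagrange's theorem: |H| divides |G|
|G| = 177
Divisors of 177: 1, 3, 59, 177

Possible subgroup orders: {1, 3, 59, 177}


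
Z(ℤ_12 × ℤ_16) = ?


Z(G) = {g ∈ G | gx = xg for all x ∈ G}
Direct product of abelian groups is abelian, so Z(G) = G

Z(ℤ_12 × ℤ_16) = ℤ_12 × ℤ_16


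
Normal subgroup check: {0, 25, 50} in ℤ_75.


H = {0, 25, 50} in ℤ_75
ℤ_75 is abelian; every subgroup of an abelian group is normal

Yes, normal subgroup


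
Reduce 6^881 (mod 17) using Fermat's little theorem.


Fermat's little theorem: if p is prime and gcd(a,p)=1, then a^(p-1) ≡ 1 (mod p)
p = 17 is prime, gcd(6,17) = 1
Reduce exponent: 881 mod 16 = 1
So 6^881 ≡ 6^1 (mod 17)
6^1 mod 17 = 6

6^881 ≡ 6 (mod 17)


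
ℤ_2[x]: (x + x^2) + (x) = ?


Add coefficients mod 2:
x^0: 0 + 0 = 0 (mod 2)
x^1: 1 + 1 = 0 (mod 2)
x^2: 1 + 0 = 1 (mod 2)
Result: x^2

f + g = x^2


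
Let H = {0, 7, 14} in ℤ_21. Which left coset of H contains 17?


17 + H = {17 + h (mod 21) : h ∈ H}
17+0=17, 17+7=3, 17+14=10
17 + H = {3, 10, 17} = 3 + H

17 + H = {3, 10, 17}


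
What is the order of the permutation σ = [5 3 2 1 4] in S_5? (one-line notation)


Cycle decomposition: (1 5 4) (2 3)
Cycle lengths: 3, 2
Order = lcm(3, 2) = 6

ord(σ) = 6


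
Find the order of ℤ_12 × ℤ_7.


|A × B| = |A| · |B|
|ℤ_12 × ℤ_7| = 12 × 7 = 84

|ℤ_12 × ℤ_7| = 84


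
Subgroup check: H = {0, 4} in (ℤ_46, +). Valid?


Subgroup test for H = {0, 4} in (ℤ_46, +):
(1) 0 ∈ H? Yes
(2) Closure: for all a,b ∈ H, (a+b) mod 46 ∈ H? No  [counterexample: 4 + 4 = 8 ∉ H]
(3) Inverses: for all a ∈ H, -a mod 46 ∈ H? No

No, H is not a subgroup of ℤ_46


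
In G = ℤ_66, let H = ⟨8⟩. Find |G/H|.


|⟨8⟩| = n / gcd(8, 66) = 66 / 2 = 33
H is normal (ℤ_66 is abelian).
|G/H| = |G| / |H| = 66 / 33 = 2

|G/H| = 2


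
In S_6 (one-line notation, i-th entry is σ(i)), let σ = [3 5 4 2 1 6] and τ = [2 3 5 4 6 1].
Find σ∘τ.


σ∘τ: apply τ first, then σ
1 →τ 2 →σ 5
2 →τ 3 →σ 4
3 →τ 5 →σ 1
4 →τ 4 →σ 2
5 →τ 6 →σ 6
6 →τ 1 →σ 3

σ∘τ = [5 4 1 2 6 3]


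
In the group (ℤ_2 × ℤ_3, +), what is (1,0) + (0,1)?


Operation: componentwise addition mod (2, 3)
(1,0) + (0,1) = ((a₁+b₁) mod 2, (a₂+b₂) mod 3) with a = (1,0), b = (0,1)

(1,0) + (0,1) = (1,1)


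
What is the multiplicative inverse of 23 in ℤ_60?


Use the extended Euclidean algorithm to write 1 = 23·s + 60·t; then s mod 60 is the inverse.
Euclidean algorithm:
  23 = 0·60 + 23
  60 = 2·23 + 14
  23 = 1·14 + 9
  14 = 1·9 + 5
  9 = 1·5 + 4
  5 = 1·4 + 1
  4 = 4·1 + 0
gcd(23,60) = 1
Back-substitution gives: 23·(-13) + 60·(5) = 1
So 23⁻¹ ≡ -13 ≡ 47 (mod 60)
Check: 23 × 47 = 1081 ≡ 1 (mod 60) ✓

23⁻¹ ≡ 47 (mod 60)


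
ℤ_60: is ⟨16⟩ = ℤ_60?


g generates ℤ_n iff gcd(g, n) = 1
gcd(16, 60) = 4
Since gcd = 4 ≠ 1, ⟨16⟩ has order 15 < 60, so 16 is not a generator.

No, 16 does not generate ℤ_60


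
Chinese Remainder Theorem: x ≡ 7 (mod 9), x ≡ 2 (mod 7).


m₁ = 9, m₂ = 7, gcd = 1, so CRT applies. M = m₁·m₂ = 63
Let M₁ = M/m₁ = 7, M₂ = M/m₂ = 9
Find y₁ ≡ M₁⁻¹ (mod m₁): 7⁻¹ ≡ 4 (mod 9)
Find y₂ ≡ M₂⁻¹ (mod m₂): 9⁻¹ ≡ 4 (mod 7)
x = a₁·M₁·y₁ + a₂·M₂·y₂ = 7·7·4 + 2·9·4 = 268
Reduce mod 63: x ≡ 16
Check: 16 mod 9 = 7 ✓, 16 mod 7 = 2 ✓

x ≡ 16 (mod 63)


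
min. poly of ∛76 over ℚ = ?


∛76 satisfies x³ - 76 = 0, irreducible over ℚ (no rational root; 76 is not a perfect cube)

Minimal polynomial: x³ - 76


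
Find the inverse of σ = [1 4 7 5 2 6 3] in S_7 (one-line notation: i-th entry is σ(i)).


To find σ⁻¹, swap domain and range:
σ(1) = 1 → σ⁻¹(1) = 1
σ(2) = 4 → σ⁻¹(4) = 2
σ(3) = 7 → σ⁻¹(7) = 3
σ(4) = 5 → σ⁻¹(5) = 4
σ(5) = 2 → σ⁻¹(2) = 5
σ(6) = 6 → σ⁻¹(6) = 6
σ(7) = 3 → σ⁻¹(3) = 7

σ⁻¹ = [1 5 7 2 4 6 3]


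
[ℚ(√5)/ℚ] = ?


√5 has minimal polynomial x² - 5 (irreducible over ℚ since 5 is squarefree)

[ℚ(√5)/ℚ] = 2


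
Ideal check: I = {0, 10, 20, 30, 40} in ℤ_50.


Check ideal conditions for I = {0, 10, 20, 30, 40} in ℤ_50:
(1) I is an additive subgroup? Yes
(2) For r ∈ ℤ_50 and a ∈ I: r·a ∈ I? Yes

Yes, I is an ideal of ℤ_50


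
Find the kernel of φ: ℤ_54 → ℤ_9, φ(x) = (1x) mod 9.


Kernel = preimage of identity
ker(φ) = {x ∈ ℤ_54 : 1x ≡ 0 (mod 9)}. Since 9 | 54, φ is well-defined. The kernel is the cyclic subgroup ⟨9⟩ of ℤ_54 (order 6), i.e. {0, 9, 18, 27, 36, 45}

ker(φ) = {0, 9, 18, 27, 36, 45}


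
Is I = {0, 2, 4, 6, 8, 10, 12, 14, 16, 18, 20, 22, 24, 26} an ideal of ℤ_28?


Check ideal conditions for I = {0, 2, 4, 6, 8, 10, 12, 14, 16, 18, 20, 22, 24, 26} in ℤ_28:
(1) I is an additive subgroup? Yes
(2) For r ∈ ℤ_28 and a ∈ I: r·a ∈ I? Yes

Yes, I is an ideal of ℤ_28


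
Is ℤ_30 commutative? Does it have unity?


ℤ_30 is a commutative ring with unity 1; 30 = 2×15 is composite, so 2·15 ≡ 0 gives zero divisors (not an integral domain)
Commutative: Yes
Integral domain: No
Has unity: Yes

ℤ_30: Commutative=Yes, Unity=Yes


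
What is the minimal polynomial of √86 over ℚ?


√86 satisfies x² - 86 = 0, irreducible over ℚ since 86 is squarefree

Minimal polynomial: x² - 86


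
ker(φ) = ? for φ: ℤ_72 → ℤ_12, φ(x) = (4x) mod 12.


Kernel = preimage of identity
ker(φ) = {x ∈ ℤ_72 : 4x ≡ 0 (mod 12)}. Since 12 | 72, φ is well-defined. The kernel is the cyclic subgroup ⟨3⟩ of ℤ_72 (order 24), i.e. {0, 3, 6, 9, 12, 15, 18, 21, 24, 27, 30, 33, 36, 39, 42, 45, 48, 51, 54, 57, 60, 63, 66, 69}

ker(φ) = {0, 3, 6, 9, 12, 15, 18, 21, 24, 27, 30, 33, 36, 39, 42, 45, 48, 51, 54, 57, 60, 63, 66, 69}


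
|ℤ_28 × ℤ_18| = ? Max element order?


|ℤ_28 × ℤ_18| = 28 × 18 = 504
Max element order = lcm(28,18) = 252
Cyclic? No (gcd=2)

|ℤ_28×ℤ_18| = 504, max element order = 252


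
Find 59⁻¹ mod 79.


Use the extended Euclidean algorithm to write 1 = 59·s + 79·t; then s mod 79 is the inverse.
Euclidean algorithm:
  59 = 0·79 + 59
  79 = 1·59 + 20
  59 = 2·20 + 19
  20 = 1·19 + 1
  19 = 19·1 + 0
gcd(59,79) = 1
Back-substitution gives: 59·(-4) + 79·(3) = 1
So 59⁻¹ ≡ -4 ≡ 75 (mod 79)
Check: 59 × 75 = 4425 ≡ 1 (mod 79) ✓

59⁻¹ ≡ 75 (mod 79)


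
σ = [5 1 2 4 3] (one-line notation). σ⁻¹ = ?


To find σ⁻¹, swap domain and range:
σ(1) = 5 → σ⁻¹(5) = 1
σ(2) = 1 → σ⁻¹(1) = 2
σ(3) = 2 → σ⁻¹(2) = 3
σ(4) = 4 → σ⁻¹(4) = 4
σ(5) = 3 → σ⁻¹(3) = 5

σ⁻¹ = [2 3 5 4 1]


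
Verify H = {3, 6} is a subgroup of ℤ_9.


Subgroup test for H = {3, 6} in (ℤ_9, +):
(1) 0 ∈ H? No
(2) Closure: for all a,b ∈ H, (a+b) mod 9 ∈ H? No  [counterexample: 3 + 6 = 0 ∉ H]
(3) Inverses: for all a ∈ H, -a mod 9 ∈ H? Yes

No, H is not a subgroup of ℤ_9


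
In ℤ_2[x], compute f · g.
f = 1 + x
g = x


Expand and collect like terms; reduce coefficients mod 2:
x^0: 1·0 = 0 ≡ 0 (mod 2)
x^1: 1·1 + 1·0 = 1 ≡ 1 (mod 2)
x^2: 1·1 = 1 ≡ 1 (mod 2)
Result: x + x^2

f · g = x + x^2


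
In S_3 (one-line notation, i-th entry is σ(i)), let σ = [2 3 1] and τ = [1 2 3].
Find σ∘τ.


σ∘τ: apply τ first, then σ
1 →τ 1 →σ 2
2 →τ 2 →σ 3
3 →τ 3 →σ 1

σ∘τ = [2 3 1]


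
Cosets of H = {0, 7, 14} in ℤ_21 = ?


H = {0, 7, 14}, |H| = 3
Number of cosets = |G|/|H| = 21/3 = 7
0 + H = {0, 7, 14}
1 + H = {1, 8, 15}
2 + H = {2, 9, 16}
3 + H = {3, 10, 17}
4 + H = {4, 11, 18}
5 + H = {5, 12, 19}
6 + H = {6, 13, 20}

Cosets: 0+H={0,7,14}; 1+H={1,8,15}; 2+H={2,9,16}; 3+H={3,10,17}; 4+H={4,11,18}; 5+H={5,12,19}; 6+H={6,13,20}


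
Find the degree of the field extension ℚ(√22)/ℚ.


√22 has minimal polynomial x² - 22 (irreducible over ℚ since 22 is squarefree)

[ℚ(√22)/ℚ] = 2


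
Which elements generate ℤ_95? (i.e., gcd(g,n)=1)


g generates ℤ_n iff gcd(g,n) = 1
Prime factors of 95: 5, 19
Generators are g ∈ {1,...,94} not divisible by any of these primes.
Generators: {1, 2, 3, 4, 6, 7, 8, 9, 11, 12, 13, 14, 16, 17, 18, 21, 22, 23, 24, 26, 27, 28, 29, 31, 32, 33, 34, 36, 37, 39, 41, 42, 43, 44, 46, 47, 48, 49, 51, 52, 53, 54, 56, 58, 59, 61, 62, 63, 64, 66, 67, 68, 69, 71, 72, 73, 74, 77, 78, 79, 81, 82, 83, 84, 86, 87, 88, 89, 91, 92, 93, 94}
Number of generators = φ(95) = 72

Generators of ℤ_95 = {1, 2, 3, 4, 6, 7, 8, 9, 11, 12, 13, 14, 16, 17, 18, 21, 22, 23, 24, 26, 27, 28, 29, 31, 32, 33, 34, 36, 37, 39, 41, 42, 43, 44, 46, 47, 48, 49, 51, 52, 53, 54, 56, 58, 59, 61, 62, 63, 64, 66, 67, 68, 69, 71, 72, 73, 74, 77, 78, 79, 81, 82, 83, 84, 86, 87, 88, 89, 91, 92, 93, 94}


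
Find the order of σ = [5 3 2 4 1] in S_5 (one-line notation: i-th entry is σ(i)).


Cycle decomposition: (1 5) (2 3)
Cycle lengths: 2, 2
Order = lcm(2, 2) = 2

ord(σ) = 2


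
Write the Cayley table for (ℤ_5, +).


Elements: {0, 1, 2, 3, 4}
Operation: addition mod 5
Entry (a, b) = (a + b) mod 5

Cayley table:
  | 0 | 1 | 2 | 3 | 4
0 | 0 | 1 | 2 | 3 | 4
1 | 1 | 2 | 3 | 4 | 0
2 | 2 | 3 | 4 | 0 | 1
3 | 3 | 4 | 0 | 1 | 2
4 | 4 | 0 | 1 | 2 | 3


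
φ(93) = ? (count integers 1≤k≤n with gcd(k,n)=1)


Factor n: 93 = 3 × 31
φ(n) = n · ∏(1 - 1/p) over distinct primes p | n
φ(93) = 93 · (1 - 1/3) · (1 - 1/31) = 60

φ(93) = 60


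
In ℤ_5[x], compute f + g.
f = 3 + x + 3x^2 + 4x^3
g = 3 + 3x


Add coefficients mod 5:
x^0: 3 + 3 = 1 (mod 5)
x^1: 1 + 3 = 4 (mod 5)
x^2: 3 + 0 = 3 (mod 5)
x^3: 4 + 0 = 4 (mod 5)
Result: 1 + 4x + 3x^2 + 4x^3

f + g = 1 + 4x + 3x^2 + 4x^3


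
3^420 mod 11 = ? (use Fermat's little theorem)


Fermat's little theorem: if p is prime and gcd(a,p)=1, then a^(p-1) ≡ 1 (mod p)
p = 11 is prime, gcd(3,11) = 1
Reduce exponent: 420 mod 10 = 0
So 3^420 ≡ 3^0 (mod 11)
3^0 = 1

3^420 ≡ 1 (mod 11)


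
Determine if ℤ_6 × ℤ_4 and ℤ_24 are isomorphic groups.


Comparing ℤ_6 × ℤ_4 and ℤ_24:
gcd(6,4) = 2 ≠ 1. Max element order in ℤ_6×ℤ_4 is lcm(6,4) = 12 < 24, so it has no element of order 24

No, ℤ_6 × ℤ_4 ≇ ℤ_24


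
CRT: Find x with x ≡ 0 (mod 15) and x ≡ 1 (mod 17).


m₁ = 15, m₂ = 17, gcd = 1, so CRT applies. M = m₁·m₂ = 255
Let M₁ = M/m₁ = 17, M₂ = M/m₂ = 15
Find y₁ ≡ M₁⁻¹ (mod m₁): 17⁻¹ ≡ 8 (mod 15)
Find y₂ ≡ M₂⁻¹ (mod m₂): 15⁻¹ ≡ 8 (mod 17)
x = a₁·M₁·y₁ + a₂·M₂·y₂ = 0·17·8 + 1·15·8 = 120
Reduce mod 255: x ≡ 120
Check: 120 mod 15 = 0 ✓, 120 mod 17 = 1 ✓

x ≡ 120 (mod 255)


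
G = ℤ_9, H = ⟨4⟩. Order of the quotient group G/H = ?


|⟨4⟩| = n / gcd(4, 9) = 9 / 1 = 9
H is normal (ℤ_9 is abelian).
|G/H| = |G| / |H| = 9 / 9 = 1

|G/H| = 1


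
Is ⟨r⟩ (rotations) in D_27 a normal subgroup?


H = ⟨r⟩ (rotations) in D_27
The rotation subgroup ⟨r⟩ has index 2 in D_27, so it is normal

Yes, normal subgroup


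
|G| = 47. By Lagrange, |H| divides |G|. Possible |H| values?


Lagrange's theorem: |H| divides |G|
|G| = 47
Divisors of 47: 1, 47

Possible subgroup orders: {1, 47}


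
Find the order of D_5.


|D_n| = 2n (n rotations and n reflections)
|D_5| = 2×5 = 10

|D_5| = 10


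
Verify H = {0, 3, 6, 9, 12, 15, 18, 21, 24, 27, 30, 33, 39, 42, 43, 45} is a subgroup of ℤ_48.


Subgroup test for H = {0, 3, 6, 9, 12, 15, 18, 21, 24, 27, 30, 33, 39, 42, 43, 45} in (ℤ_48, +):
(1) 0 ∈ H? Yes
(2) Closure: for all a,b ∈ H, (a+b) mod 48 ∈ H? No  [counterexample: 3 + 33 = 36 ∉ H]
(3) Inverses: for all a ∈ H, -a mod 48 ∈ H? No

No, H is not a subgroup of ℤ_48


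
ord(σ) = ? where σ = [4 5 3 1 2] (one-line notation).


Cycle decomposition: (1 4) (2 5)
Cycle lengths: 2, 2
Order = lcm(2, 2) = 2

ord(σ) = 2


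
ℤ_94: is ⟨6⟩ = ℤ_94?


g generates ℤ_n iff gcd(g, n) = 1
gcd(6, 94) = 2
Since gcd = 2 ≠ 1, ⟨6⟩ has order 47 < 94, so 6 is not a generator.

No, 6 does not generate ℤ_94


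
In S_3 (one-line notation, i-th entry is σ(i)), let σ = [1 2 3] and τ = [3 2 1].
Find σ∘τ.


σ∘τ: apply τ first, then σ
1 →τ 3 →σ 3
2 →τ 2 →σ 2
3 →τ 1 →σ 1

σ∘τ = [3 2 1]


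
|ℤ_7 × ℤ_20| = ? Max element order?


|ℤ_7 × ℤ_20| = 7 × 20 = 140
Max element order = lcm(7,20) = 140
Cyclic? Yes (gcd=1)

|ℤ_7×ℤ_20| = 140, max element order = 140


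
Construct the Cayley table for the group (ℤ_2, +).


Elements: {0, 1}
Operation: addition mod 2
Entry (a, b) = (a + b) mod 2

Cayley table:
  | 0 | 1
0 | 0 | 1
1 | 1 | 0


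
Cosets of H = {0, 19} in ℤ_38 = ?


H = {0, 19}, |H| = 2
Number of cosets = |G|/|H| = 38/2 = 19
0 + H = {0, 19}
1 + H = {1, 20}
2 + H = {2, 21}
3 + H = {3, 22}
4 + H = {4, 23}
5 + H = {5, 24}
6 + H = {6, 25}
7 + H = {7, 26}
8 + H = {8, 27}
9 + H = {9, 28}
10 + H = {10, 29}
11 + H = {11, 30}
12 + H = {12, 31}
13 + H = {13, 32}
14 + H = {14, 33}
15 + H = {15, 34}
16 + H = {16, 35}
17 + H = {17, 36}
18 + H = {18, 37}

Cosets: 0+H={0,19}; 1+H={1,20}; 2+H={2,21}; 3+H={3,22}; 4+H={4,23}; 5+H={5,24}; 6+H={6,25}; 7+H={7,26}; 8+H={8,27}; 9+H={9,28}; 10+H={10,29}; 11+H={11,30}; 12+H={12,31}; 13+H={13,32}; 14+H={14,33}; 15+H={15,34}; 16+H={16,35}; 17+H={17,36}; 18+H={18,37}


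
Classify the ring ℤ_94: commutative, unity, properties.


ℤ_94 is a commutative ring with unity 1; 94 = 2×47 is composite, so 2·47 ≡ 0 gives zero divisors (not an integral domain)
Commutative: Yes
Integral domain: No
Has unity: Yes

ℤ_94: Commutative=Yes, Unity=Yes


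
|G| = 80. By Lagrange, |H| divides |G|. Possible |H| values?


Lagrange's theorem: |H| divides |G|
|G| = 80
Divisors of 80: 1, 2, 4, 5, 8, 10, 16, 20, 40, 80

Possible subgroup orders: {1, 2, 4, 5, 8, 10, 16, 20, 40, 80}


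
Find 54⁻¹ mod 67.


Use the extended Euclidean algorithm to write 1 = 54·s + 67·t; then s mod 67 is the inverse.
Euclidean algorithm:
  54 = 0·67 + 54
  67 = 1·54 + 13
  54 = 4·13 + 2
  13 = 6·2 + 1
  2 = 2·1 + 0
gcd(54,67) = 1
Back-substitution gives: 54·(-31) + 67·(25) = 1
So 54⁻¹ ≡ -31 ≡ 36 (mod 67)
Check: 54 × 36 = 1944 ≡ 1 (mod 67) ✓

54⁻¹ ≡ 36 (mod 67)


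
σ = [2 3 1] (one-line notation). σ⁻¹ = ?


To find σ⁻¹, swap domain and range:
σ(1) = 2 → σ⁻¹(2) = 1
σ(2) = 3 → σ⁻¹(3) = 2
σ(3) = 1 → σ⁻¹(1) = 3

σ⁻¹ = [3 1 2]


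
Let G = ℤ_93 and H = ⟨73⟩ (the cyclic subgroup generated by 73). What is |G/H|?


|⟨73⟩| = n / gcd(73, 93) = 93 / 1 = 93
H is normal (ℤ_93 is abelian).
|G/H| = |G| / |H| = 93 / 93 = 1

|G/H| = 1


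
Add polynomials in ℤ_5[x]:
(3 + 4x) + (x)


Add coefficients mod 5:
x^0: 3 + 0 = 3 (mod 5)
x^1: 4 + 1 = 0 (mod 5)
Result: 3

f + g = 3


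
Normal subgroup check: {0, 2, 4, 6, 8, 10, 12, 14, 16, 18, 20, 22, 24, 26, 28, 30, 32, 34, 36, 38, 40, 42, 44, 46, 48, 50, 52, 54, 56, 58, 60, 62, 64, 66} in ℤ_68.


H = {0, 2, 4, 6, 8, 10, 12, 14, 16, 18, 20, 22, 24, 26, 28, 30, 32, 34, 36, 38, 40, 42, 44, 46, 48, 50, 52, 54, 56, 58, 60, 62, 64, 66} in ℤ_68
ℤ_68 is abelian; every subgroup of an abelian group is normal

Yes, normal subgroup


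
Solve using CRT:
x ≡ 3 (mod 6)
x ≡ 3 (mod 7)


m₁ = 6, m₂ = 7, gcd = 1, so CRT applies. M = m₁·m₂ = 42
Let M₁ = M/m₁ = 7, M₂ = M/m₂ = 6
Find y₁ ≡ M₁⁻¹ (mod m₁): 7⁻¹ ≡ 1 (mod 6)
Find y₂ ≡ M₂⁻¹ (mod m₂): 6⁻¹ ≡ 6 (mod 7)
x = a₁·M₁·y₁ + a₂·M₂·y₂ = 3·7·1 + 3·6·6 = 129
Reduce mod 42: x ≡ 3
Check: 3 mod 6 = 3 ✓, 3 mod 7 = 3 ✓

x ≡ 3 (mod 42)


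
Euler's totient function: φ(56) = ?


Factor n: 56 = 2^3 × 7
φ(n) = n · ∏(1 - 1/p) over distinct primes p | n
φ(56) = 56 · (1 - 1/2) · (1 - 1/7) = 24

φ(56) = 24


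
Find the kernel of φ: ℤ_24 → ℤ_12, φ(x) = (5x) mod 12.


Kernel = preimage of identity
ker(φ) = {x ∈ ℤ_24 : 5x ≡ 0 (mod 12)}. Since 12 | 24, φ is well-defined. The kernel is the cyclic subgroup ⟨12⟩ of ℤ_24 (order 2), i.e. {0, 12}

ker(φ) = {0, 12}


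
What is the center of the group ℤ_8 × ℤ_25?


Z(G) = {g ∈ G | gx = xg for all x ∈ G}
Direct product of abelian groups is abelian, so Z(G) = G

Z(ℤ_8 × ℤ_25) = ℤ_8 × ℤ_25


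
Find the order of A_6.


|A_n| = n!/2 (even permutations)
|A_6| = 6!/2 = 720/2 = 360

|A_6| = 360


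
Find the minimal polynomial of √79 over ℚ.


√79 satisfies x² - 79 = 0, irreducible over ℚ since 79 is squarefree

Minimal polynomial: x² - 79


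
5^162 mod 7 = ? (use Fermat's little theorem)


Fermat's little theorem: if p is prime and gcd(a,p)=1, then a^(p-1) ≡ 1 (mod p)
p = 7 is prime, gcd(5,7) = 1
Reduce exponent: 162 mod 6 = 0
So 5^162 ≡ 5^0 (mod 7)
5^0 = 1

5^162 ≡ 1 (mod 7)


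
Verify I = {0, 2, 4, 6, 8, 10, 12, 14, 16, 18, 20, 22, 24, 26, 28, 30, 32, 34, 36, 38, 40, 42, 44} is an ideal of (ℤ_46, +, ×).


Check ideal conditions for I = {0, 2, 4, 6, 8, 10, 12, 14, 16, 18, 20, 22, 24, 26, 28, 30, 32, 34, 36, 38, 40, 42, 44} in ℤ_46:
(1) I is an additive subgroup? Yes
(2) For r ∈ ℤ_46 and a ∈ I: r·a ∈ I? Yes

Yes, I is an ideal of ℤ_46


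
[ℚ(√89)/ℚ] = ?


√89 has minimal polynomial x² - 89 (irreducible over ℚ since 89 is squarefree)

[ℚ(√89)/ℚ] = 2


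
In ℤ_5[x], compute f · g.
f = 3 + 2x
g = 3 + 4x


Expand and collect like terms; reduce coefficients mod 5:
x^0: 3·3 = 9 ≡ 4 (mod 5)
x^1: 3·4 + 2·3 = 18 ≡ 3 (mod 5)
x^2: 2·4 = 8 ≡ 3 (mod 5)
Result: 4 + 3x + 3x^2

f · g = 4 + 3x + 3x^2


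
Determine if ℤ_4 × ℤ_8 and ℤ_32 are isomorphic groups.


Comparing ℤ_4 × ℤ_8 and ℤ_32:
gcd(4,8) = 4 ≠ 1. Max element order in ℤ_4×ℤ_8 is lcm(4,8) = 8 < 32, so it has no element of order 32

No, ℤ_4 × ℤ_8 ≇ ℤ_32


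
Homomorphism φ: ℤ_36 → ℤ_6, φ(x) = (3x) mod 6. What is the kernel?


Kernel = preimage of identity
ker(φ) = {x ∈ ℤ_36 : 3x ≡ 0 (mod 6)}. Since 6 | 36, φ is well-defined. The kernel is the cyclic subgroup ⟨2⟩ of ℤ_36 (order 18), i.e. {0, 2, 4, 6, 8, 10, 12, 14, 16, 18, 20, 22, 24, 26, 28, 30, 32, 34}

ker(φ) = {0, 2, 4, 6, 8, 10, 12, 14, 16, 18, 20, 22, 24, 26, 28, 30, 32, 34}


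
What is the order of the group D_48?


|D_n| = 2n (n rotations and n reflections)
|D_48| = 2×48 = 96

|D_48| = 96


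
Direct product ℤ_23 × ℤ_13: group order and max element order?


|ℤ_23 × ℤ_13| = 23 × 13 = 299
Max element order = lcm(23,13) = 299
Cyclic? Yes (gcd=1)

|ℤ_23×ℤ_13| = 299, max element order = 299


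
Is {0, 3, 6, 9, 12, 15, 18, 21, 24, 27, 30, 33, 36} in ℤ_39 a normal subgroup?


H = {0, 3, 6, 9, 12, 15, 18, 21, 24, 27, 30, 33, 36} in ℤ_39
ℤ_39 is abelian; every subgroup of an abelian group is normal

Yes, normal subgroup


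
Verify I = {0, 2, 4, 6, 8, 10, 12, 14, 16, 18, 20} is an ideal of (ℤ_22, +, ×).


Check ideal conditions for I = {0, 2, 4, 6, 8, 10, 12, 14, 16, 18, 20} in ℤ_22:
(1) I is an additive subgroup? Yes
(2) For r ∈ ℤ_22 and a ∈ I: r·a ∈ I? Yes

Yes, I is an ideal of ℤ_22


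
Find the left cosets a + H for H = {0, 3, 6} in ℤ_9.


H = {0, 3, 6}, |H| = 3
Number of cosets = |G|/|H| = 9/3 = 3
0 + H = {0, 3, 6}
1 + H = {1, 4, 7}
2 + H = {2, 5, 8}

Cosets: 0+H={0,3,6}; 1+H={1,4,7}; 2+H={2,5,8}


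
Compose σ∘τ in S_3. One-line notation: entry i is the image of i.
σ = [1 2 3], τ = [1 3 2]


σ∘τ: apply τ first, then σ
1 →τ 1 →σ 1
2 →τ 3 →σ 3
3 →τ 2 →σ 2

σ∘τ = [1 3 2]


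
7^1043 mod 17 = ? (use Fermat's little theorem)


Fermat's little theorem: if p is prime and gcd(a,p)=1, then a^(p-1) ≡ 1 (mod p)
p = 17 is prime, gcd(7,17) = 1
Reduce exponent: 1043 mod 16 = 3
So 7^1043 ≡ 7^3 (mod 17)
7^3 mod 17 = 3

7^1043 ≡ 3 (mod 17)


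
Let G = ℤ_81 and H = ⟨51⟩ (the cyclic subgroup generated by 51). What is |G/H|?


|⟨51⟩| = n / gcd(51, 81) = 81 / 3 = 27
H is normal (ℤ_81 is abelian).
|G/H| = |G| / |H| = 81 / 27 = 3

|G/H| = 3


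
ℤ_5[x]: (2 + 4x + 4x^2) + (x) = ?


Add coefficients mod 5:
x^0: 2 + 0 = 2 (mod 5)
x^1: 4 + 1 = 0 (mod 5)
x^2: 4 + 0 = 4 (mod 5)
Result: 2 + 4x^2

f + g = 2 + 4x^2


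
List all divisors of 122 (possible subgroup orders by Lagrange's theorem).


Lagrange's theorem: |H| divides |G|
|G| = 122
Divisors of 122: 1, 2, 61, 122

Possible subgroup orders: {1, 2, 61, 122}


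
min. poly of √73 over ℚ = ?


√73 satisfies x² - 73 = 0, irreducible over ℚ since 73 is squarefree

Minimal polynomial: x² - 73


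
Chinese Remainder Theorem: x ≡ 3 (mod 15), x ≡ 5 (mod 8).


m₁ = 15, m₂ = 8, gcd = 1, so CRT applies. M = m₁·m₂ = 120
Let M₁ = M/m₁ = 8, M₂ = M/m₂ = 15
Find y₁ ≡ M₁⁻¹ (mod m₁): 8⁻¹ ≡ 2 (mod 15)
Find y₂ ≡ M₂⁻¹ (mod m₂): 15⁻¹ ≡ 7 (mod 8)
x = a₁·M₁·y₁ + a₂·M₂·y₂ = 3·8·2 + 5·15·7 = 573
Reduce mod 120: x ≡ 93
Check: 93 mod 15 = 3 ✓, 93 mod 8 = 5 ✓

x ≡ 93 (mod 120)


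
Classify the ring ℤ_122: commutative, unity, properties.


ℤ_122 is a commutative ring with unity 1; 122 = 2×61 is composite, so 2·61 ≡ 0 gives zero divisors (not an integral domain)
Commutative: Yes
Integral domain: No
Has unity: Yes

ℤ_122: Commutative=Yes, Unity=Yes


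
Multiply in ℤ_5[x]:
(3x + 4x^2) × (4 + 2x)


Expand and collect like terms; reduce coefficients mod 5:
x^0: 0·4 = 0 ≡ 0 (mod 5)
x^1: 0·2 + 3·4 = 12 ≡ 2 (mod 5)
x^2: 3·2 + 4·4 = 22 ≡ 2 (mod 5)
x^3: 4·2 = 8 ≡ 3 (mod 5)
Result: 2x + 2x^2 + 3x^3

f · g = 2x + 2x^2 + 3x^3


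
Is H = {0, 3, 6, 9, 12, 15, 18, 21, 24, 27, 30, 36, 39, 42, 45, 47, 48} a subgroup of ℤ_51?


Subgroup test for H = {0, 3, 6, 9, 12, 15, 18, 21, 24, 27, 30, 36, 39, 42, 45, 47, 48} in (ℤ_51, +):
(1) 0 ∈ H? Yes
(2) Closure: for all a,b ∈ H, (a+b) mod 51 ∈ H? No  [counterexample: 3 + 30 = 33 ∉ H]
(3) Inverses: for all a ∈ H, -a mod 51 ∈ H? No

No, H is not a subgroup of ℤ_51


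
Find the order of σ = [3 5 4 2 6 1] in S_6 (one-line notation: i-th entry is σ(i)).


Cycle decomposition: (1 3 4 2 5 6)
Cycle lengths: 6
Order = lcm(6) = 6

ord(σ) = 6


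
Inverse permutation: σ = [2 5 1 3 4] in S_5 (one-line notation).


To find σ⁻¹, swap domain and range:
σ(1) = 2 → σ⁻¹(2) = 1
σ(2) = 5 → σ⁻¹(5) = 2
σ(3) = 1 → σ⁻¹(1) = 3
σ(4) = 3 → σ⁻¹(3) = 4
σ(5) = 4 → σ⁻¹(4) = 5

σ⁻¹ = [3 1 4 5 2]


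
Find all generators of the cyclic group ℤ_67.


g generates ℤ_n iff gcd(g,n) = 1
Prime factors of 67: 67
Generators are g ∈ {1,...,66} not divisible by any of these primes.
Generators: {1, 2, 3, 4, 5, 6, 7, 8, 9, 10, 11, 12, 13, 14, 15, 16, 17, 18, 19, 20, 21, 22, 23, 24, 25, 26, 27, 28, 29, 30, 31, 32, 33, 34, 35, 36, 37, 38, 39, 40, 41, 42, 43, 44, 45, 46, 47, 48, 49, 50, 51, 52, 53, 54, 55, 56, 57, 58, 59, 60, 61, 62, 63, 64, 65, 66}
Number of generators = φ(67) = 66

Generators of ℤ_67 = {1, 2, 3, 4, 5, 6, 7, 8, 9, 10, 11, 12, 13, 14, 15, 16, 17, 18, 19, 20, 21, 22, 23, 24, 25, 26, 27, 28, 29, 30, 31, 32, 33, 34, 35, 36, 37, 38, 39, 40, 41, 42, 43, 44, 45, 46, 47, 48, 49, 50, 51, 52, 53, 54, 55, 56, 57, 58, 59, 60, 61, 62, 63, 64, 65, 66}


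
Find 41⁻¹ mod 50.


Use the extended Euclidean algorithm to write 1 = 41·s + 50·t; then s mod 50 is the inverse.
Euclidean algorithm:
  41 = 0·50 + 41
  50 = 1·41 + 9
  41 = 4·9 + 5
  9 = 1·5 + 4
  5 = 1·4 + 1
  4 = 4·1 + 0
gcd(41,50) = 1
Back-substitution gives: 41·(11) + 50·(-9) = 1
So 41⁻¹ ≡ 11 ≡ 11 (mod 50)
Check: 41 × 11 = 451 ≡ 1 (mod 50) ✓

41⁻¹ ≡ 11 (mod 50)


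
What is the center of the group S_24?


Z(G) = {g ∈ G | gx = xg for all x ∈ G}
S_n is non-abelian for n ≥ 3; Z(S_24) is trivial

Z(S_24) = {e}


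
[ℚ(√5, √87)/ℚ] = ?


[ℚ(√5,√87):ℚ] = [ℚ(√5,√87):ℚ(√5)]·[ℚ(√5):ℚ] = 2·2 = 4

[ℚ(√5, √87)/ℚ] = 4


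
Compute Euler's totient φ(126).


Factor n: 126 = 2 × 3^2 × 7
φ(n) = n · ∏(1 - 1/p) over distinct primes p | n
φ(126) = 126 · (1 - 1/2) · (1 - 1/3) · (1 - 1/7) = 36

φ(126) = 36


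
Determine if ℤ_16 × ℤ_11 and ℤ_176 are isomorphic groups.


Comparing ℤ_16 × ℤ_11 and ℤ_176:
gcd(16,11) = 1, so ℤ_16 × ℤ_11 ≅ ℤ_176 (CRT)

Yes, ℤ_16 × ℤ_11 ≅ ℤ_176


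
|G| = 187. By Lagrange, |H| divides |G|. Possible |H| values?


Lagrange's theorem: |H| divides |G|
|G| = 187
Divisors of 187: 1, 11, 17, 187

Possible subgroup orders: {1, 11, 17, 187}


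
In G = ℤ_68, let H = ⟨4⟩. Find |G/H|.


|⟨4⟩| = n / gcd(4, 68) = 68 / 4 = 17
H is normal (ℤ_68 is abelian).
|G/H| = |G| / |H| = 68 / 17 = 4

|G/H| = 4


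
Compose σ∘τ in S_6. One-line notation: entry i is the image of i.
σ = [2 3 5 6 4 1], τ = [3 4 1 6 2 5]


σ∘τ: apply τ first, then σ
1 →τ 3 →σ 5
2 →τ 4 →σ 6
3 →τ 1 →σ 2
4 →τ 6 →σ 1
5 →τ 2 →σ 3
6 →τ 5 →σ 4

σ∘τ = [5 6 2 1 3 4]


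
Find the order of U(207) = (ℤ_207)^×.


U(n) is the group of units mod n; |U(n)| = φ(n)
|U(207)| = φ(207) = 132

|U(207) = (ℤ_207)^×| = 132


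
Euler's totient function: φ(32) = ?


Factor n: 32 = 2^5
φ(n) = n · ∏(1 - 1/p) over distinct primes p | n
φ(32) = 32 · (1 - 1/2) = 16

φ(32) = 16


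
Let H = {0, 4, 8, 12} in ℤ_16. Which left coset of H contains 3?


3 + H = {3 + h (mod 16) : h ∈ H}
3+0=3, 3+4=7, 3+8=11, 3+12=15

3 + H = {3, 7, 11, 15}


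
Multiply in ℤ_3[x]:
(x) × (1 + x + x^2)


Expand and collect like terms; reduce coefficients mod 3:
x^0: 0·1 = 0 ≡ 0 (mod 3)
x^1: 0·1 + 1·1 = 1 ≡ 1 (mod 3)
x^2: 0·1 + 1·1 = 1 ≡ 1 (mod 3)
x^3: 1·1 = 1 ≡ 1 (mod 3)
Result: x + x^2 + x^3

f · g = x + x^2 + x^3


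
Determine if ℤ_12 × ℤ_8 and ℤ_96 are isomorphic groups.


Comparing ℤ_12 × ℤ_8 and ℤ_96:
gcd(12,8) = 4 ≠ 1. Max element order in ℤ_12×ℤ_8 is lcm(12,8) = 24 < 96, so it has no element of order 96

No, ℤ_12 × ℤ_8 ≇ ℤ_96


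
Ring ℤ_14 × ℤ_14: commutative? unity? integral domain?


Direct product ring; commutative with unity (1,1); but (1,0)·(0,1) = (0,0) gives zero divisors, so not an integral domain
Commutative: Yes
Integral domain: No
Has unity: Yes

ℤ_14 × ℤ_14: Commutative=Yes, Unity=Yes


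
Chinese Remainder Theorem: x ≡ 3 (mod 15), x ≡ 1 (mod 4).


m₁ = 15, m₂ = 4, gcd = 1, so CRT applies. M = m₁·m₂ = 60
Let M₁ = M/m₁ = 4, M₂ = M/m₂ = 15
Find y₁ ≡ M₁⁻¹ (mod m₁): 4⁻¹ ≡ 4 (mod 15)
Find y₂ ≡ M₂⁻¹ (mod m₂): 15⁻¹ ≡ 3 (mod 4)
x = a₁·M₁·y₁ + a₂·M₂·y₂ = 3·4·4 + 1·15·3 = 93
Reduce mod 60: x ≡ 33
Check: 33 mod 15 = 3 ✓, 33 mod 4 = 1 ✓

x ≡ 33 (mod 60)


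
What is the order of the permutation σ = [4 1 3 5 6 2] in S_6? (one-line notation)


Cycle decomposition: (1 4 5 6 2)
Cycle lengths: 5
Order = lcm(5) = 5

ord(σ) = 5


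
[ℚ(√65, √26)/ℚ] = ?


[ℚ(√65,√26):ℚ] = [ℚ(√65,√26):ℚ(√65)]·[ℚ(√65):ℚ] = 2·2 = 4

[ℚ(√65, √26)/ℚ] = 4


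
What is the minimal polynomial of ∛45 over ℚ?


∛45 satisfies x³ - 45 = 0, irreducible over ℚ (no rational root; 45 is not a perfect cube)

Minimal polynomial: x³ - 45


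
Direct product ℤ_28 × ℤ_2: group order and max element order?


|ℤ_28 × ℤ_2| = 28 × 2 = 56
Max element order = lcm(28,2) = 28
Cyclic? No (gcd=2)

|ℤ_28×ℤ_2| = 56, max element order = 28


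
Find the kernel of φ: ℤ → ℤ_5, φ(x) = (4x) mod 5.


Kernel = preimage of identity
ker(φ) = {x ∈ ℤ : 4x ≡ 0 (mod 5)}. gcd(4,5) = 1, so 4x ≡ 0 (mod 5) ⟺ x ≡ 0 (mod 5/1 = 5). Hence ker(φ) = 5ℤ

ker(φ) = 5ℤ


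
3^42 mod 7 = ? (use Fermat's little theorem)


Fermat's little theorem: if p is prime and gcd(a,p)=1, then a^(p-1) ≡ 1 (mod p)
p = 7 is prime, gcd(3,7) = 1
Reduce exponent: 42 mod 6 = 0
So 3^42 ≡ 3^0 (mod 7)
3^0 = 1

3^42 ≡ 1 (mod 7)


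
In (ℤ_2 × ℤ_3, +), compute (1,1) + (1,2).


Operation: componentwise addition mod (2, 3)
(1,1) + (1,2) = ((a₁+b₁) mod 2, (a₂+b₂) mod 3) with a = (1,1), b = (1,2)

(1,1) + (1,2) = (0,0)


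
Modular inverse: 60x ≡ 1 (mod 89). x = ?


Use the extended Euclidean algorithm to write 1 = 60·s + 89·t; then s mod 89 is the inverse.
Euclidean algorithm:
  60 = 0·89 + 60
  89 = 1·60 + 29
  60 = 2·29 + 2
  29 = 14·2 + 1
  2 = 2·1 + 0
gcd(60,89) = 1
Back-substitution gives: 60·(-43) + 89·(29) = 1
So 60⁻¹ ≡ -43 ≡ 46 (mod 89)
Check: 60 × 46 = 2760 ≡ 1 (mod 89) ✓

60⁻¹ ≡ 46 (mod 89)


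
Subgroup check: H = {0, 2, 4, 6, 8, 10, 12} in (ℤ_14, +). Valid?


Subgroup test for H = {0, 2, 4, 6, 8, 10, 12} in (ℤ_14, +):
(1) 0 ∈ H? Yes
(2) Closure: for all a,b ∈ H, (a+b) mod 14 ∈ H? Yes
(3) Inverses: for all a ∈ H, -a mod 14 ∈ H? Yes

Yes, H is a subgroup of ℤ_14


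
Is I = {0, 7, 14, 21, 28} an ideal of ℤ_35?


Check ideal conditions for I = {0, 7, 14, 21, 28} in ℤ_35:
(1) I is an additive subgroup? Yes
(2) For r ∈ ℤ_35 and a ∈ I: r·a ∈ I? Yes

Yes, I is an ideal of ℤ_35


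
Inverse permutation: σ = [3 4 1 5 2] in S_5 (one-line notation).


To find σ⁻¹, swap domain and range:
σ(1) = 3 → σ⁻¹(3) = 1
σ(2) = 4 → σ⁻¹(4) = 2
σ(3) = 1 → σ⁻¹(1) = 3
σ(4) = 5 → σ⁻¹(5) = 4
σ(5) = 2 → σ⁻¹(2) = 5

σ⁻¹ = [3 5 1 2 4]


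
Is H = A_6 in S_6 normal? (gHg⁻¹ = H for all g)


H = A_6 in S_6
A_6 has index 2 in S_6, and every subgroup of index 2 is normal

Yes, normal subgroup


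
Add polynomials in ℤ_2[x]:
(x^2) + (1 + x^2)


Add coefficients mod 2:
x^0: 0 + 1 = 1 (mod 2)
x^1: 0 + 0 = 0 (mod 2)
x^2: 1 + 1 = 0 (mod 2)
Result: 1

f + g = 1


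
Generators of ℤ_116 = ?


g generates ℤ_n iff gcd(g,n) = 1
Prime factors of 116: 2, 29
Generators are g ∈ {1,...,115} not divisible by any of these primes.
Generators: {1, 3, 5, 7, 9, 11, 13, 15, 17, 19, 21, 23, 25, 27, 31, 33, 35, 37, 39, 41, 43, 45, 47, 49, 51, 53, 55, 57, 59, 61, 63, 65, 67, 69, 71, 73, 75, 77, 79, 81, 83, 85, 89, 91, 93, 95, 97, 99, 101, 103, 105, 107, 109, 111, 113, 115}
Number of generators = φ(116) = 56

Generators of ℤ_116 = {1, 3, 5, 7, 9, 11, 13, 15, 17, 19, 21, 23, 25, 27, 31, 33, 35, 37, 39, 41, 43, 45, 47, 49, 51, 53, 55, 57, 59, 61, 63, 65, 67, 69, 71, 73, 75, 77, 79, 81, 83, 85, 89, 91, 93, 95, 97, 99, 101, 103, 105, 107, 109, 111, 113, 115}


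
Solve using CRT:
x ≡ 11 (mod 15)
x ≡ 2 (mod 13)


m₁ = 15, m₂ = 13, gcd = 1, so CRT applies. M = m₁·m₂ = 195
Let M₁ = M/m₁ = 13, M₂ = M/m₂ = 15
Find y₁ ≡ M₁⁻¹ (mod m₁): 13⁻¹ ≡ 7 (mod 15)
Find y₂ ≡ M₂⁻¹ (mod m₂): 15⁻¹ ≡ 7 (mod 13)
x = a₁·M₁·y₁ + a₂·M₂·y₂ = 11·13·7 + 2·15·7 = 1211
Reduce mod 195: x ≡ 41
Check: 41 mod 15 = 11 ✓, 41 mod 13 = 2 ✓

x ≡ 41 (mod 195)
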